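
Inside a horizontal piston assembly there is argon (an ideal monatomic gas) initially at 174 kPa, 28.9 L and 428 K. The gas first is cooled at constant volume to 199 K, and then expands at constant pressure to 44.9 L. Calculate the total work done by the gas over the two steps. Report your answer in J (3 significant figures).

W_total ≈ 1290 J

Step 1 (isochoric): W = 0 (constant volume).
After step 1: P = 80.9 kPa (V unchanged).
Step 2 (isobaric): W = PΔV = (80.9 kPa)(44.9 − 28.9 L) = 1294 J.
W_total = 0 + 1294 = 1294 J.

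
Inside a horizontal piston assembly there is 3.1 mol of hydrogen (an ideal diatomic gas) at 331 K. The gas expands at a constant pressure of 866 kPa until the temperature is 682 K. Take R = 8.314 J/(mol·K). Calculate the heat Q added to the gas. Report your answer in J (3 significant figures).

Isobaric: W = nRΔT = (3.1)(8.314)(351) = 9046 J.
ΔU = nCᵥΔT with Cᵥ = 5R/2: ΔU = (3.1)(20.79)(351) = 22616 J.
Q = ΔU + W = 22616 + 9046 = 31663 J.

Q ≈ 31700 J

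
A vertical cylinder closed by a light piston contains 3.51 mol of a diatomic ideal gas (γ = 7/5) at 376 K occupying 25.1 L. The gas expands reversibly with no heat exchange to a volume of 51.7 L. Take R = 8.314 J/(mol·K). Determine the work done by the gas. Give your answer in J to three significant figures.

W ≈ 6890 J

Adiabatic: TV^(γ−1) = const with γ = 7/5.
T₂ = T₁ (V₁/V₂)^(γ−1) = 376 × (25.1/51.7)^0.4 = 376 × 0.749 = 281.6 K.
W_by = nCᵥ(T₁ − T₂) = (3.51)(20.79)(376 − 281.6) = 6886 J.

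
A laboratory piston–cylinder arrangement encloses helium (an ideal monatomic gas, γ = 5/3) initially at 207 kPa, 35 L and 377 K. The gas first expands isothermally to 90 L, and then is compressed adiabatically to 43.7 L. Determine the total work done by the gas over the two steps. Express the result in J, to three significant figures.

Step 1 (isothermal): W = P₁V₁ ln(V₂/V₁) = (7245) ln(90/35) = 6843 J.
After step 1: P = 80.5 kPa, V = 90 L, T = 377 K.
Step 2 (adiabatic): W = (P₁V₁ − P₂V₂)/(γ−1) = (7245 − 11728)/0.667 = -6724 J.
W_total = 6843 − 6724 = 118.6 J.

W_total ≈ 119 J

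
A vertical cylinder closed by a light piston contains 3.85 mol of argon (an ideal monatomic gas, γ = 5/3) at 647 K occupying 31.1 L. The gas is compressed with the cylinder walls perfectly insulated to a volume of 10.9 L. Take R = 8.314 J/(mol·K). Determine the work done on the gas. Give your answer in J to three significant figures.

W ≈ 31400 J

Adiabatic: TV^(γ−1) = const with γ = 5/3.
T₂ = T₁ (V₁/V₂)^(γ−1) = 647 × (31.1/10.9)^0.667 = 647 × 2.012 = 1302 K.
W_by = nCᵥ(T₁ − T₂) = (3.85)(12.47)(647 − 1302) = -31427 J.
Work on gas = −W_by = 31427 J.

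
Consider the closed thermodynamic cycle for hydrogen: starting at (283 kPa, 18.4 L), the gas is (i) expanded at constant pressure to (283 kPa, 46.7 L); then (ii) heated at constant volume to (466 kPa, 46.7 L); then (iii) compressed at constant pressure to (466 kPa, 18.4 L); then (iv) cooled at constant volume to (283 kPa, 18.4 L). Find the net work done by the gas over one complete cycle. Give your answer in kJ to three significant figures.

Constant-volume legs do no work.
W(i) = (283)(46.7 − 18.4) = 8009 J; W(iii) = (466)(18.4 − 46.7) = -13188 J.
W_net = 8009 − 13188 = -5179 J (the counter-clockwise enclosed area).

W_net ≈ -5.18 kJ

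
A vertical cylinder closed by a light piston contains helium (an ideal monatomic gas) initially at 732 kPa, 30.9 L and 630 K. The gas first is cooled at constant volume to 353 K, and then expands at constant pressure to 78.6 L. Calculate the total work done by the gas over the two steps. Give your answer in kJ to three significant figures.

W_total ≈ 19.6 kJ

Step 1 (isochoric): W = 0 (constant volume).
After step 1: P = 410.2 kPa (V unchanged).
Step 2 (isobaric): W = PΔV = (410.2 kPa)(78.6 − 30.9 L) = 19564 J.
W_total = 0 + 19564 = 19564 J.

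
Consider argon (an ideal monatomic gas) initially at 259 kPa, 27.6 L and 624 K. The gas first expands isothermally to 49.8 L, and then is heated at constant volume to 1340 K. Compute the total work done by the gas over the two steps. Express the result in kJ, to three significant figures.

Step 1 (isothermal): W = P₁V₁ ln(V₂/V₁) = (7148) ln(49.8/27.6) = 4219 J.
Step 2 (isochoric): W = 0 (constant volume).
W_total = 4219 + 0 = 4219 J.

W_total ≈ 4.22 kJ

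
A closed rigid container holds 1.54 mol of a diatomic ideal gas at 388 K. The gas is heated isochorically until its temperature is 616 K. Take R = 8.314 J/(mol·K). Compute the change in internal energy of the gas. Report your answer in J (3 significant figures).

Constant volume ⇒ W = 0, so Q = ΔU = nCᵥΔT with Cᵥ = 5R/2 = 20.79 J/(mol·K).
ΔU = (1.54)(20.79)(616 − 388) = 7298 J.

ΔU ≈ 7300 J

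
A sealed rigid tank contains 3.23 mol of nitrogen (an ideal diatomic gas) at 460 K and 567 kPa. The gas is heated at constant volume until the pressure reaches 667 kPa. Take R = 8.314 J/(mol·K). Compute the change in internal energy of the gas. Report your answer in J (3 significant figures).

ΔU ≈ 5450 J

Constant volume ⇒ W = 0, so Q = ΔU = nCᵥΔT with Cᵥ = 5R/2 = 20.79 J/(mol·K).
At constant V, T₂/T₁ = P₂/P₁ ⇒ ΔT = T₁(P₂/P₁ − 1) = 460·(667/567 − 1) = 81.13 K.
ΔU = (3.23)(20.79)(81.13) = 5447 J.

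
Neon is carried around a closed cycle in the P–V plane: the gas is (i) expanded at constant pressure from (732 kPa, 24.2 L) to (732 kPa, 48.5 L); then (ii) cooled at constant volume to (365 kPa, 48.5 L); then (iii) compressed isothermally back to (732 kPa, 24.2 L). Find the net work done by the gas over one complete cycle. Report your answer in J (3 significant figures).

Leg (i): W = PΔV = (732)(48.5 − 24.2) = 17788 J.
Leg (ii): W = 0.
Leg (iii): W = PᵢVᵢ ln(V_f/Vᵢ) = (17702) ln(24.2/48.5) = -12307 J.
W_net = 17788 − 12307 = 5481 J.

W_net ≈ 5480 J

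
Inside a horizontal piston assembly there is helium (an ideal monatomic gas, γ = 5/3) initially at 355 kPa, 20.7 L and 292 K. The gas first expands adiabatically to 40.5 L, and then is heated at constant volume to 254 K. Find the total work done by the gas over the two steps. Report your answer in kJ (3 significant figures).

W_total ≈ 3.98 kJ

Step 1 (adiabatic): W = (P₁V₁ − P₂V₂)/(γ−1) = (7348 − 4698)/0.667 = 3976 J.
Step 2 (isochoric): W = 0 (constant volume).
W_total = 3976 + 0 = 3976 J.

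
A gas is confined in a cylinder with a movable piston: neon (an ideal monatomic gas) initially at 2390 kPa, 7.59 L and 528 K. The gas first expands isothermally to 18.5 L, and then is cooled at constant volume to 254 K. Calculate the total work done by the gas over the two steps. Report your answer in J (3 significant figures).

W_total ≈ 16200 J

Step 1 (isothermal): W = P₁V₁ ln(V₂/V₁) = (18140) ln(18.5/7.59) = 16162 J.
Step 2 (isochoric): W = 0 (constant volume).
W_total = 16162 + 0 = 16162 J.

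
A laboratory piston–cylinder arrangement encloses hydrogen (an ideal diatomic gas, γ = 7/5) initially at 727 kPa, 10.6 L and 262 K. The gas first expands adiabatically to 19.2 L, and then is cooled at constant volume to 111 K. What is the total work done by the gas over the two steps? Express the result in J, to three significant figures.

W_total ≈ 4070 J

Step 1 (adiabatic): W = (P₁V₁ − P₂V₂)/(γ−1) = (7706 − 6076)/0.4 = 4075 J.
Step 2 (isochoric): W = 0 (constant volume).
W_total = 4075 + 0 = 4075 J.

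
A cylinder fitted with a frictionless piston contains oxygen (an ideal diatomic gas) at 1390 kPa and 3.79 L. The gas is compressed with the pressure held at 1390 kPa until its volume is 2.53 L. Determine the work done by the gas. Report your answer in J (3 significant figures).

Isobaric: W = P ΔV.
W = (1390 kPa)(2.53 − 3.79 L) = (1390)(-1.26) = -1751 J.

W ≈ -1750 J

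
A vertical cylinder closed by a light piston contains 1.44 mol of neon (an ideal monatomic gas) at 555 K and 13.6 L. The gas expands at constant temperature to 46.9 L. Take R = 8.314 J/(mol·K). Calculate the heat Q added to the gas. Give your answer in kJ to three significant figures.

Isothermal ⇒ ΔU = 0, so Q = W = nRT ln(V₂/V₁).
Q = (1.44)(8.314)(555) ln(46.9/13.6) = 6645 × 1.238 = 8226 J.

Q ≈ 8.23 kJ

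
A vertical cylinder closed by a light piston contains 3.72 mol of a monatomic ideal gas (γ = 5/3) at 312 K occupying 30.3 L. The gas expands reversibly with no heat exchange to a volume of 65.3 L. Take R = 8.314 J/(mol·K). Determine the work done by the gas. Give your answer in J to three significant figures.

Adiabatic: TV^(γ−1) = const with γ = 5/3.
T₂ = T₁ (V₁/V₂)^(γ−1) = 312 × (30.3/65.3)^0.667 = 312 × 0.5994 = 187 K.
W_by = nCᵥ(T₁ − T₂) = (3.72)(12.47)(312 − 187) = 5799 J.

W ≈ 5800 J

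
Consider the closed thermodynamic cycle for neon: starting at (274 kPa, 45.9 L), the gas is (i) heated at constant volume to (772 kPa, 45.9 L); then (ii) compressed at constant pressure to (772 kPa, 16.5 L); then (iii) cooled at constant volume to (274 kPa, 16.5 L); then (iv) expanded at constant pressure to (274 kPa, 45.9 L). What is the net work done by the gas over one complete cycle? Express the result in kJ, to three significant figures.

Constant-volume legs do no work.
W(ii) = (772)(16.5 − 45.9) = -22697 J; W(iv) = (274)(45.9 − 16.5) = 8056 J.
W_net = -22697 + 8056 = -14641 J (the counter-clockwise enclosed area).

W_net ≈ -14.6 kJ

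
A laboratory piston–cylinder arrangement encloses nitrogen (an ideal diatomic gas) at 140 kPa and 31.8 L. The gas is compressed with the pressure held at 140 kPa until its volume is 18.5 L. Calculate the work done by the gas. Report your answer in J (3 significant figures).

Isobaric: W = P ΔV.
W = (140 kPa)(18.5 − 31.8 L) = (140)(-13.3) = -1862 J.

W ≈ -1860 J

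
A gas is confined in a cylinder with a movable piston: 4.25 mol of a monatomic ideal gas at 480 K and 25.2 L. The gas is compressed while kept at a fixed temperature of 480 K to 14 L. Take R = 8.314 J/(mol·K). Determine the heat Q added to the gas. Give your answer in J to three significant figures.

Q ≈ -9970 J

Isothermal ⇒ ΔU = 0, so Q = W = nRT ln(V₂/V₁).
Q = (4.25)(8.314)(480) ln(14/25.2) = 16961 × -0.5878 = -9969 J.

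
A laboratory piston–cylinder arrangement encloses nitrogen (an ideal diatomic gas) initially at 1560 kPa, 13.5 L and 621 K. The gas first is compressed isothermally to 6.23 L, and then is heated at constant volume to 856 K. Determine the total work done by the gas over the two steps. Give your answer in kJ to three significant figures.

W_total ≈ -16.3 kJ

Step 1 (isothermal): W = P₁V₁ ln(V₂/V₁) = (21060) ln(6.23/13.5) = -16286 J.
Step 2 (isochoric): W = 0 (constant volume).
W_total = -16286 + 0 = -16286 J.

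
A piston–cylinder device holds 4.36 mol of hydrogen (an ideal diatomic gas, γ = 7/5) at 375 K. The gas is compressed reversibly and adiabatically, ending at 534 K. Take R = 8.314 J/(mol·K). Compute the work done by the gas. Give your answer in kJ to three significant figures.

Adiabatic ⇒ Q = 0, so W_by = −ΔU = nCᵥ(T₁ − T₂).
Cᵥ = 5R/2 = 20.79 J/(mol·K).
W = (4.36)(20.79)(375 − 534) = -14409 J.

W ≈ -14.4 kJ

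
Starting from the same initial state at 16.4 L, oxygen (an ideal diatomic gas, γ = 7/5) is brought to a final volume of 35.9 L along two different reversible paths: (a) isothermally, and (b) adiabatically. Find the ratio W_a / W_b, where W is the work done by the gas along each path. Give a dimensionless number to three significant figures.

W_a / W_b ≈ 1.16

Path (a) isothermal: W = P₁V₁ ln(V₂/V₁) → W_a/(P₁V₁) = 0.7835.
Path (b) adiabatic: W = P₁V₁(1 − (V₁/V₂)^(γ−1))/(γ−1) → W_b/(P₁V₁) = 0.6726.
W_a / W_b = 0.7835 / 0.6726 = 1.165.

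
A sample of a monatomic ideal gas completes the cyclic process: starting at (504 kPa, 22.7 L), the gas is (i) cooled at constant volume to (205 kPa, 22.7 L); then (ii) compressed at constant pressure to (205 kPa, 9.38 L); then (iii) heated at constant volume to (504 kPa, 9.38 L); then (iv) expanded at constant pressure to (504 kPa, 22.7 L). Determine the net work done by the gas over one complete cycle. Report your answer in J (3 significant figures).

W_net ≈ 3980 J

Constant-volume legs do no work.
W(ii) = (205)(9.38 − 22.7) = -2731 J; W(iv) = (504)(22.7 − 9.38) = 6713 J.
W_net = -2731 + 6713 = 3983 J (the clockwise enclosed area).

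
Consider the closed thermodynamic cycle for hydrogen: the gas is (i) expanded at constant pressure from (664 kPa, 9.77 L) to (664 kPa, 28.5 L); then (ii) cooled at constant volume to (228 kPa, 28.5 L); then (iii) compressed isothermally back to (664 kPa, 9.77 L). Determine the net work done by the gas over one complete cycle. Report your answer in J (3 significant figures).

Leg (i): W = PΔV = (664)(28.5 − 9.77) = 12437 J.
Leg (ii): W = 0.
Leg (iii): W = PᵢVᵢ ln(V_f/Vᵢ) = (6498) ln(9.77/28.5) = -6957 J.
W_net = 12437 − 6957 = 5480 J.

W_net ≈ 5480 J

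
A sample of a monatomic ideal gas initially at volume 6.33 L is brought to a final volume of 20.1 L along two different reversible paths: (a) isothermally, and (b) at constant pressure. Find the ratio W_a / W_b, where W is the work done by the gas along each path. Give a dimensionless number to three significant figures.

W_a / W_b ≈ 0.531

Path (a) isothermal: W = P₁V₁ ln(V₂/V₁) → W_a/(P₁V₁) = 1.155.
Path (b) isobaric: W = P₁(V₂ − V₁) → W_b/(P₁V₁) = 2.175.
W_a / W_b = 1.155 / 2.175 = 0.5311.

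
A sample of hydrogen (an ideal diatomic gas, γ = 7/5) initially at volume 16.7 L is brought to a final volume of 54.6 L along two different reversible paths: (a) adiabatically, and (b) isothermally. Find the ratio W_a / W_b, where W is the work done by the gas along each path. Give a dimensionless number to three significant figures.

Path (a) adiabatic: W = P₁V₁(1 − (V₁/V₂)^(γ−1))/(γ−1) → W_a/(P₁V₁) = 0.9435.
Path (b) isothermal: W = P₁V₁ ln(V₂/V₁) → W_b/(P₁V₁) = 1.185.
W_a / W_b = 0.9435 / 1.185 = 0.7965.

W_a / W_b ≈ 0.796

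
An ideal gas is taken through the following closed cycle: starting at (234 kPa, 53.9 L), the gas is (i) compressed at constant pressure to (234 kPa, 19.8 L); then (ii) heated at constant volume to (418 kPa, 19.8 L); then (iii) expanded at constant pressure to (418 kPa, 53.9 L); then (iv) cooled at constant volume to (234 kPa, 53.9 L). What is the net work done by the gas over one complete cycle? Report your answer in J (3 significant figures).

W_net ≈ 6270 J

Constant-volume legs do no work.
W(i) = (234)(19.8 − 53.9) = -7979 J; W(iii) = (418)(53.9 − 19.8) = 14254 J.
W_net = -7979 + 14254 = 6274 J (the clockwise enclosed area).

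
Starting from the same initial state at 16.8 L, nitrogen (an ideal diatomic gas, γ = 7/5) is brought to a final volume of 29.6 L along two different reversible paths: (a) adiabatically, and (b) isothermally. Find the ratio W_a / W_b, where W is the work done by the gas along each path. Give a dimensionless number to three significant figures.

Path (a) adiabatic: W = P₁V₁(1 − (V₁/V₂)^(γ−1))/(γ−1) → W_a/(P₁V₁) = 0.5068.
Path (b) isothermal: W = P₁V₁ ln(V₂/V₁) → W_b/(P₁V₁) = 0.5664.
W_a / W_b = 0.5068 / 0.5664 = 0.8948.

W_a / W_b ≈ 0.895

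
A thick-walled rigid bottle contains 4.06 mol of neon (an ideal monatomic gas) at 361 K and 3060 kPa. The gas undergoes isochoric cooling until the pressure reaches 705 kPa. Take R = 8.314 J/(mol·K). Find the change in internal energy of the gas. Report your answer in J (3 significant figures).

Constant volume ⇒ W = 0, so Q = ΔU = nCᵥΔT with Cᵥ = 3R/2 = 12.47 J/(mol·K).
At constant V, T₂/T₁ = P₂/P₁ ⇒ ΔT = T₁(P₂/P₁ − 1) = 361·(705/3060 − 1) = -277.8 K.
ΔU = (4.06)(12.47)(-277.8) = -14067 J.

ΔU ≈ -14100 J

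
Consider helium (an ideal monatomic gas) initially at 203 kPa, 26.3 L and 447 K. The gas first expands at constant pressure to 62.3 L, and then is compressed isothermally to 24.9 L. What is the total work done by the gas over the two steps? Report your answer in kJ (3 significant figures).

W_total ≈ -4.29 kJ

Step 1 (isobaric): W = PΔV = (203 kPa)(62.3 − 26.3 L) = 7308 J.
After step 1: P = 203 kPa, V = 62.3 L, T = 1059 K.
Step 2 (isothermal): W = P₁V₁ ln(V₂/V₁) = (12647) ln(24.9/62.3) = -11598 J.
W_total = 7308 − 11598 = -4290 J.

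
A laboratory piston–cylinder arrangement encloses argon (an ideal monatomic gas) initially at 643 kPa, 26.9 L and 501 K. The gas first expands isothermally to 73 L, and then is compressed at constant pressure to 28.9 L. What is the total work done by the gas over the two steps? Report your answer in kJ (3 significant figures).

W_total ≈ 6.82 kJ

Step 1 (isothermal): W = P₁V₁ ln(V₂/V₁) = (17297) ln(73/26.9) = 17268 J.
After step 1: P = 236.9 kPa, V = 73 L, T = 501 K.
Step 2 (isobaric): W = PΔV = (236.9 kPa)(28.9 − 73 L) = -10449 J.
W_total = 17268 − 10449 = 6819 J.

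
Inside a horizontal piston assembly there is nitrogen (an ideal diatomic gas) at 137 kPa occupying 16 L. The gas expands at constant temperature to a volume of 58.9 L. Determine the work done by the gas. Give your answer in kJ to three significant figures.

W ≈ 2.86 kJ

Isothermal: W = nRT ln(V₂/V₁) = P₁V₁ ln(V₂/V₁).
P₁V₁ = (137 kPa)(16 L) = 2192 J.
W = 2192 × ln(58.9/16) = 2192 × 1.303
W_by_gas = 2857 J.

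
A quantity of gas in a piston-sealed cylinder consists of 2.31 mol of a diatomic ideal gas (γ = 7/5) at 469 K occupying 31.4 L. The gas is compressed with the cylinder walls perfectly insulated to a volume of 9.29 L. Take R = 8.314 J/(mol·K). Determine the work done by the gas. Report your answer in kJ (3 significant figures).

W ≈ -14.1 kJ

Adiabatic: TV^(γ−1) = const with γ = 7/5.
T₂ = T₁ (V₁/V₂)^(γ−1) = 469 × (31.4/9.29)^0.4 = 469 × 1.628 = 763.4 K.
W_by = nCᵥ(T₁ − T₂) = (2.31)(20.79)(469 − 763.4) = -14134 J.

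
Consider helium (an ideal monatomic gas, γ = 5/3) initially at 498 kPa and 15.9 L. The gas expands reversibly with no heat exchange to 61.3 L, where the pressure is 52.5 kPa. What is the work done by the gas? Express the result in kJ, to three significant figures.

W ≈ 7.05 kJ

Adiabatic: W = (P₁V₁ − P₂V₂)/(γ − 1) with γ = 5/3.
P₁V₁ = 7918 J, P₂V₂ = 3218 J.
W = (7918 − 3218) / 0.6667 = 7050 J.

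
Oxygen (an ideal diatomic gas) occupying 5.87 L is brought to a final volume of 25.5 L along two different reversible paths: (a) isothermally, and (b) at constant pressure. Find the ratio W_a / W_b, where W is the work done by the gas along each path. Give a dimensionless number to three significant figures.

W_a / W_b ≈ 0.439

Path (a) isothermal: W = P₁V₁ ln(V₂/V₁) → W_a/(P₁V₁) = 1.469.
Path (b) isobaric: W = P₁(V₂ − V₁) → W_b/(P₁V₁) = 3.344.
W_a / W_b = 1.469 / 3.344 = 0.4392.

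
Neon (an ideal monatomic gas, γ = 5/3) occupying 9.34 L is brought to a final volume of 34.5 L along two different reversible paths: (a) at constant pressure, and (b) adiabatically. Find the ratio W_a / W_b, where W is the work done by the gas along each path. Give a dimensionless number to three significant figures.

Path (a) isobaric: W = P₁(V₂ − V₁) → W_a/(P₁V₁) = 2.694.
Path (b) adiabatic: W = P₁V₁(1 − (V₁/V₂)^(γ−1))/(γ−1) → W_b/(P₁V₁) = 0.8723.
W_a / W_b = 2.694 / 0.8723 = 3.088.

W_a / W_b ≈ 3.09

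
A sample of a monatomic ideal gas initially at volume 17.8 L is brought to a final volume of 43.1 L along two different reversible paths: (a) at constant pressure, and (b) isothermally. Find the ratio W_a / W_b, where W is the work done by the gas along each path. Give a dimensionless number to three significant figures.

W_a / W_b ≈ 1.61

Path (a) isobaric: W = P₁(V₂ − V₁) → W_a/(P₁V₁) = 1.421.
Path (b) isothermal: W = P₁V₁ ln(V₂/V₁) → W_b/(P₁V₁) = 0.8843.
W_a / W_b = 1.421 / 0.8843 = 1.607.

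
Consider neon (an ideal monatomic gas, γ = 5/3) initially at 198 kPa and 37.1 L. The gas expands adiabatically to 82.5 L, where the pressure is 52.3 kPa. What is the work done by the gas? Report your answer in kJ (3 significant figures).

W ≈ 4.55 kJ

Adiabatic: W = (P₁V₁ − P₂V₂)/(γ − 1) with γ = 5/3.
P₁V₁ = 7346 J, P₂V₂ = 4315 J.
W = (7346 − 4315) / 0.6667 = 4547 J.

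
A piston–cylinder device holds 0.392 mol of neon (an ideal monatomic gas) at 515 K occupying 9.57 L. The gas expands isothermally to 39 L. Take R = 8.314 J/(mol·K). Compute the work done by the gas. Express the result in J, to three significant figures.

Isothermal: W = nRT ln(V₂/V₁).
W = (0.392)(8.314)(515) × ln(39/9.57)
  = 1678 × 1.405
W_by_gas = 2358 J.

W ≈ 2360 J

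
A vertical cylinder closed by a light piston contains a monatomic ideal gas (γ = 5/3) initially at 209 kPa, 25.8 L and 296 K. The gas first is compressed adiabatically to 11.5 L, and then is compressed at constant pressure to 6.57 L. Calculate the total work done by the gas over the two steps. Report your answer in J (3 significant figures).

Step 1 (adiabatic): W = (P₁V₁ − P₂V₂)/(γ−1) = (5392 − 9241)/0.667 = -5773 J.
After step 1: P = 803.6 kPa, V = 11.5 L, T = 507.3 K.
Step 2 (isobaric): W = PΔV = (803.6 kPa)(6.57 − 11.5 L) = -3962 J.
W_total = -5773 − 3962 = -9735 J.

W_total ≈ -9730 J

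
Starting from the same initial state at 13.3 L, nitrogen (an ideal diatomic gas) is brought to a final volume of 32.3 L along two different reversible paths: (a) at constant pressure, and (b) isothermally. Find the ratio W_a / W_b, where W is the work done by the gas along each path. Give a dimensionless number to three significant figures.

W_a / W_b ≈ 1.61

Path (a) isobaric: W = P₁(V₂ − V₁) → W_a/(P₁V₁) = 1.429.
Path (b) isothermal: W = P₁V₁ ln(V₂/V₁) → W_b/(P₁V₁) = 0.8873.
W_a / W_b = 1.429 / 0.8873 = 1.61.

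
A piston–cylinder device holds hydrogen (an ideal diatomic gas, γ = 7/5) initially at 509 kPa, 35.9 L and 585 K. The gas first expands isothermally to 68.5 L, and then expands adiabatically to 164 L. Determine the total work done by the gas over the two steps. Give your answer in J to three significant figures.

Step 1 (isothermal): W = P₁V₁ ln(V₂/V₁) = (18273) ln(68.5/35.9) = 11806 J.
After step 1: P = 266.8 kPa, V = 68.5 L, T = 585 K.
Step 2 (adiabatic): W = (P₁V₁ − P₂V₂)/(γ−1) = (18273 − 12887)/0.4 = 13465 J.
W_total = 11806 + 13465 = 25272 J.

W_total ≈ 25300 J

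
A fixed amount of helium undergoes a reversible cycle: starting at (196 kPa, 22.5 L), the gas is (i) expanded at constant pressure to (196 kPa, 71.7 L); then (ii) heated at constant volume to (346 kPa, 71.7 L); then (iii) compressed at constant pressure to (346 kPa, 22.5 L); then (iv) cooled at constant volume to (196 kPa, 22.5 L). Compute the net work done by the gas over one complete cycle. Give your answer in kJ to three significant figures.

W_net ≈ -7.38 kJ

Constant-volume legs do no work.
W(i) = (196)(71.7 − 22.5) = 9643 J; W(iii) = (346)(22.5 − 71.7) = -17023 J.
W_net = 9643 − 17023 = -7380 J (the counter-clockwise enclosed area).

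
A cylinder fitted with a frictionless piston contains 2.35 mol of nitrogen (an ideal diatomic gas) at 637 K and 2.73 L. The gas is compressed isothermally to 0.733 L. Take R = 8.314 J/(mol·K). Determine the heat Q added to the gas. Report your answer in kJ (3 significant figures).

Isothermal ⇒ ΔU = 0, so Q = W = nRT ln(V₂/V₁).
Q = (2.35)(8.314)(637) ln(0.733/2.73) = 12446 × -1.315 = -16365 J.

Q ≈ -16.4 kJ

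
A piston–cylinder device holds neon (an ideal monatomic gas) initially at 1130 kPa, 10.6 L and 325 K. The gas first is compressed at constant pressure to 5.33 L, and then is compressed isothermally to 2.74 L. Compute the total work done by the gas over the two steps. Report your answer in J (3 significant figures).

Step 1 (isobaric): W = PΔV = (1130 kPa)(5.33 − 10.6 L) = -5955 J.
After step 1: P = 1130 kPa, V = 5.33 L, T = 163.4 K.
Step 2 (isothermal): W = P₁V₁ ln(V₂/V₁) = (6023) ln(2.74/5.33) = -4008 J.
W_total = -5955 − 4008 = -9963 J.

W_total ≈ -9960 J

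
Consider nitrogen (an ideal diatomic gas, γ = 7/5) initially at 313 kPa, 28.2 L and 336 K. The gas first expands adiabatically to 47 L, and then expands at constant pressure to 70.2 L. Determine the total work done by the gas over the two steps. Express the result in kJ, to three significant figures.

W_total ≈ 7.63 kJ

Step 1 (adiabatic): W = (P₁V₁ − P₂V₂)/(γ−1) = (8827 − 7195)/0.4 = 4078 J.
After step 1: P = 153.1 kPa, V = 47 L, T = 273.9 K.
Step 2 (isobaric): W = PΔV = (153.1 kPa)(70.2 − 47 L) = 3552 J.
W_total = 4078 + 3552 = 7630 J.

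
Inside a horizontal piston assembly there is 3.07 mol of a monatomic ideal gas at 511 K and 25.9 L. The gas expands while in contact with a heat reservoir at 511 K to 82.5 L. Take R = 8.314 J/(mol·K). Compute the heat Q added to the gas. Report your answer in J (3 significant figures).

Q ≈ 15100 J

Isothermal ⇒ ΔU = 0, so Q = W = nRT ln(V₂/V₁).
Q = (3.07)(8.314)(511) ln(82.5/25.9) = 13043 × 1.159 = 15111 J.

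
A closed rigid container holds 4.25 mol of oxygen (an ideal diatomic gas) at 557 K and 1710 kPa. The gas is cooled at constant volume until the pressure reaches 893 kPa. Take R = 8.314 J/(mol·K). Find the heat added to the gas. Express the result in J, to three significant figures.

Q ≈ -23500 J

Constant volume ⇒ W = 0, so Q = ΔU = nCᵥΔT with Cᵥ = 5R/2 = 20.79 J/(mol·K).
At constant V, T₂/T₁ = P₂/P₁ ⇒ ΔT = T₁(P₂/P₁ − 1) = 557·(893/1710 − 1) = -266.1 K.
ΔU = (4.25)(20.79)(-266.1) = -23508 J.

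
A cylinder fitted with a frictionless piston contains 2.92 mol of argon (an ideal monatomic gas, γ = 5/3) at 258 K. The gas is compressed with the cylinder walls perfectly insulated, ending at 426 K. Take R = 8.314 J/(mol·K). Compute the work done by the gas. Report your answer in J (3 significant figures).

Adiabatic ⇒ Q = 0, so W_by = −ΔU = nCᵥ(T₁ − T₂).
Cᵥ = 3R/2 = 12.47 J/(mol·K).
W = (2.92)(12.47)(258 − 426) = -6118 J.

W ≈ -6120 J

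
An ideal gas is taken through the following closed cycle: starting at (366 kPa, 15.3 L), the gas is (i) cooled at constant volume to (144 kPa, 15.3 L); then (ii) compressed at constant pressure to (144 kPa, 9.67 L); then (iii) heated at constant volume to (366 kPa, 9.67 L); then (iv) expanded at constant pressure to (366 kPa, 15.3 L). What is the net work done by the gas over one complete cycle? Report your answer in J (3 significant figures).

W_net ≈ 1250 J

Constant-volume legs do no work.
W(ii) = (144)(9.67 − 15.3) = -810.7 J; W(iv) = (366)(15.3 − 9.67) = 2061 J.
W_net = -810.7 + 2061 = 1250 J (the clockwise enclosed area).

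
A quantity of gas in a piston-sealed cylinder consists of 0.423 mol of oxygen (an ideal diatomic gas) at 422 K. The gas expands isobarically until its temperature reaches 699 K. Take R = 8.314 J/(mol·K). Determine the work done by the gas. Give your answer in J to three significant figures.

Isobaric: W = P ΔV = nR ΔT.
W = (0.423)(8.314)(699 − 422) = 974.2 J.

W ≈ 974 J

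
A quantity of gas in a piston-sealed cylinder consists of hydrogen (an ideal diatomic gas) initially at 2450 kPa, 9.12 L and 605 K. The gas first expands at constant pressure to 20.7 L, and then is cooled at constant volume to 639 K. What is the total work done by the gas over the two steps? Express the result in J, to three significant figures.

W_total ≈ 28400 J

Step 1 (isobaric): W = PΔV = (2450 kPa)(20.7 − 9.12 L) = 28371 J.
Step 2 (isochoric): W = 0 (constant volume).
W_total = 28371 + 0 = 28371 J.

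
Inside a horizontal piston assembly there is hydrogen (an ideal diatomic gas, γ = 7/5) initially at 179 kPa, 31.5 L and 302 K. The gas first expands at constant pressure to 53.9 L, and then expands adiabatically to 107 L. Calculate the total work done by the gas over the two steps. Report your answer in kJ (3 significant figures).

Step 1 (isobaric): W = PΔV = (179 kPa)(53.9 − 31.5 L) = 4010 J.
After step 1: P = 179 kPa, V = 53.9 L, T = 516.8 K.
Step 2 (adiabatic): W = (P₁V₁ − P₂V₂)/(γ−1) = (9648 − 7334)/0.4 = 5786 J.
W_total = 4010 + 5786 = 9796 J.

W_total ≈ 9.80 kJ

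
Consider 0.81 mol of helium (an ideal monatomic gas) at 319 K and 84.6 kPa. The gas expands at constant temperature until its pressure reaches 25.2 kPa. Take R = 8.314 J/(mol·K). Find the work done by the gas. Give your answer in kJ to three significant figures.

Isothermal process: W = nRT ln(V₂/V₁) = nRT ln(P₁/P₂).
W = (0.81)(8.314)(319) × ln(84.6/25.2)
  = 2148 × ln(3.357) = 2148 × 1.211
W_by_gas = 2602 J.

W ≈ 2.60 kJ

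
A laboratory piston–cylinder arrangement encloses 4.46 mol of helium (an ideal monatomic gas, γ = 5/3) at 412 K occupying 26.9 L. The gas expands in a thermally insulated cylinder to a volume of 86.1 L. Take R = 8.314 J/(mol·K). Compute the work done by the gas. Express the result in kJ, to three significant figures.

Adiabatic: TV^(γ−1) = const with γ = 5/3.
T₂ = T₁ (V₁/V₂)^(γ−1) = 412 × (26.9/86.1)^0.667 = 412 × 0.4604 = 189.7 K.
W_by = nCᵥ(T₁ − T₂) = (4.46)(12.47)(412 − 189.7) = 12365 J.

W ≈ 12.4 kJ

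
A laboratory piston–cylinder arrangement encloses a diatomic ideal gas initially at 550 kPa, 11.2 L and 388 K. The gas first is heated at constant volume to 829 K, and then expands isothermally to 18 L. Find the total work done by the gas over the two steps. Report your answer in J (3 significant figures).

W_total ≈ 6240 J

Step 1 (isochoric): W = 0 (constant volume).
After step 1: P = 1175 kPa (V unchanged).
Step 2 (isothermal): W = P₁V₁ ln(V₂/V₁) = (13161) ln(18/11.2) = 6245 J.
W_total = 0 + 6245 = 6245 J.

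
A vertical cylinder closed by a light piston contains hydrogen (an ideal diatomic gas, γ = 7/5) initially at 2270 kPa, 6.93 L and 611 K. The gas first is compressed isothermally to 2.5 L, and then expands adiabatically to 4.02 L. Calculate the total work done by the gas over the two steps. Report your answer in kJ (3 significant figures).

W_total ≈ -9.23 kJ

Step 1 (isothermal): W = P₁V₁ ln(V₂/V₁) = (15731) ln(2.5/6.93) = -16039 J.
After step 1: P = 6292 kPa, V = 2.5 L, T = 611 K.
Step 2 (adiabatic): W = (P₁V₁ − P₂V₂)/(γ−1) = (15731 − 13009)/0.4 = 6805 J.
W_total = -16039 + 6805 = -9234 J.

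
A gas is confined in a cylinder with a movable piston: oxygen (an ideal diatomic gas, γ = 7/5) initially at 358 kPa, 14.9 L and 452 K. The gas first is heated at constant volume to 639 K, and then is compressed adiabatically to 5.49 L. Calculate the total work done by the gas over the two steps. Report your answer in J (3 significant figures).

Step 1 (isochoric): W = 0 (constant volume).
After step 1: P = 506.1 kPa (V unchanged).
Step 2 (adiabatic): W = (P₁V₁ − P₂V₂)/(γ−1) = (7541 − 11243)/0.4 = -9255 J.
W_total = 0 − 9255 = -9255 J.

W_total ≈ -9250 J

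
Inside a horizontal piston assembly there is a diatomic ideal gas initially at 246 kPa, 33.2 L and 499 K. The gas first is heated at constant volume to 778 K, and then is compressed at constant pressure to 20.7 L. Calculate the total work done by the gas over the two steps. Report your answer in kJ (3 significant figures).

W_total ≈ -4.79 kJ

Step 1 (isochoric): W = 0 (constant volume).
After step 1: P = 383.5 kPa (V unchanged).
Step 2 (isobaric): W = PΔV = (383.5 kPa)(20.7 − 33.2 L) = -4794 J.
W_total = 0 − 4794 = -4794 J.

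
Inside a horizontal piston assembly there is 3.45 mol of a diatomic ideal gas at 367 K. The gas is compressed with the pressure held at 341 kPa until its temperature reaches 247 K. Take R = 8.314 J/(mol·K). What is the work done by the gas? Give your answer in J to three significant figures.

Isobaric: W = P ΔV = nR ΔT.
W = (3.45)(8.314)(247 − 367) = -3442 J.

W ≈ -3440 J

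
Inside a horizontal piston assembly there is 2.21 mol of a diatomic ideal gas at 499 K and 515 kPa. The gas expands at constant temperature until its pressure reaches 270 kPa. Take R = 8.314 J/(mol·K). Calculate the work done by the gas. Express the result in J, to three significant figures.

W ≈ 5920 J

Isothermal process: W = nRT ln(V₂/V₁) = nRT ln(P₁/P₂).
W = (2.21)(8.314)(499) × ln(515/270)
  = 9169 × ln(1.907) = 9169 × 0.6457
W_by_gas = 5921 J.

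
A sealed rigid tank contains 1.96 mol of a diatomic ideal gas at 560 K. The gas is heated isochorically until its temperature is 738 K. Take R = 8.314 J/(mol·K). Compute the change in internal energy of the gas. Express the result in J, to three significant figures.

Constant volume ⇒ W = 0, so Q = ΔU = nCᵥΔT with Cᵥ = 5R/2 = 20.79 J/(mol·K).
ΔU = (1.96)(20.79)(738 − 560) = 7251 J.

ΔU ≈ 7250 J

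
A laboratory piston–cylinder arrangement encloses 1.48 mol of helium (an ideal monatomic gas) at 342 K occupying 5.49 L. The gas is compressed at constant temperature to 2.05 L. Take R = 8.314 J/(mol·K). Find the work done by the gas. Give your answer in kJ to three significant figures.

Isothermal: W = nRT ln(V₂/V₁).
W = (1.48)(8.314)(342) × ln(2.05/5.49)
  = 4208 × -0.9851
W_by_gas = -4145 J.

W ≈ -4.15 kJ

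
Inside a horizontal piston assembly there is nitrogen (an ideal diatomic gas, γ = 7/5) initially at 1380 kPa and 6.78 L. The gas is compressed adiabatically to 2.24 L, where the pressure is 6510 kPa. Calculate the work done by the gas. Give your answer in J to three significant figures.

Adiabatic: W = (P₁V₁ − P₂V₂)/(γ − 1) with γ = 7/5.
P₁V₁ = 9356 J, P₂V₂ = 14582 J.
W = (9356 − 14582) / 0.4 = -13065 J.

W ≈ -13100 J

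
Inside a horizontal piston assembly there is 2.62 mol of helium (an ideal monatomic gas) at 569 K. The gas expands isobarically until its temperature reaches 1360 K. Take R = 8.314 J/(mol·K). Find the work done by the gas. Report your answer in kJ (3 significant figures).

W ≈ 17.2 kJ

Isobaric: W = P ΔV = nR ΔT.
W = (2.62)(8.314)(1360 − 569) = 17230 J.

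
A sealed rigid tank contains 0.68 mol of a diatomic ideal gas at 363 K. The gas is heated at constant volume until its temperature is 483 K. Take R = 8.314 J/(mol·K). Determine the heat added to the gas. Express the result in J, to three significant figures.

Q ≈ 1700 J

Constant volume ⇒ W = 0, so Q = ΔU = nCᵥΔT with Cᵥ = 5R/2 = 20.79 J/(mol·K).
ΔU = (0.68)(20.79)(483 − 363) = 1696 J.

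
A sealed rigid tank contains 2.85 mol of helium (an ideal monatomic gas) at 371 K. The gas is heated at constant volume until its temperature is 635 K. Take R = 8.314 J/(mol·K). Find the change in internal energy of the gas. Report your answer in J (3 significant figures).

ΔU ≈ 9380 J

Constant volume ⇒ W = 0, so Q = ΔU = nCᵥΔT with Cᵥ = 3R/2 = 12.47 J/(mol·K).
ΔU = (2.85)(12.47)(635 − 371) = 9383 J.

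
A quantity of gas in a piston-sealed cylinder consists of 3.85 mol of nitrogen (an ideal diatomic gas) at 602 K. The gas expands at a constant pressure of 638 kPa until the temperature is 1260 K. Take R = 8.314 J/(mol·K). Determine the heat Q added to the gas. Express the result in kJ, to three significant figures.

Isobaric: W = nRΔT = (3.85)(8.314)(658) = 21062 J.
ΔU = nCᵥΔT with Cᵥ = 5R/2: ΔU = (3.85)(20.79)(658) = 52655 J.
Q = ΔU + W = 52655 + 21062 = 73716 J.

Q ≈ 73.7 kJ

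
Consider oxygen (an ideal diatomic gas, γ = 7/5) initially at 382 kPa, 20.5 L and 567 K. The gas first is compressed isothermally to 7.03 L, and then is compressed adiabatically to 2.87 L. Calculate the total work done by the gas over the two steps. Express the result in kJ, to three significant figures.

Step 1 (isothermal): W = P₁V₁ ln(V₂/V₁) = (7831) ln(7.03/20.5) = -8381 J.
After step 1: P = 1114 kPa, V = 7.03 L, T = 567 K.
Step 2 (adiabatic): W = (P₁V₁ − P₂V₂)/(γ−1) = (7831 − 11206)/0.4 = -8437 J.
W_total = -8381 − 8437 = -16818 J.

W_total ≈ -16.8 kJ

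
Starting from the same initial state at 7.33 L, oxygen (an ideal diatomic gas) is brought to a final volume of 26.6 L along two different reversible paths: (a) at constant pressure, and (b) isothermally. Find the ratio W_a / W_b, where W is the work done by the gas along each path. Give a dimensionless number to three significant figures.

Path (a) isobaric: W = P₁(V₂ − V₁) → W_a/(P₁V₁) = 2.629.
Path (b) isothermal: W = P₁V₁ ln(V₂/V₁) → W_b/(P₁V₁) = 1.289.
W_a / W_b = 2.629 / 1.289 = 2.04.

W_a / W_b ≈ 2.04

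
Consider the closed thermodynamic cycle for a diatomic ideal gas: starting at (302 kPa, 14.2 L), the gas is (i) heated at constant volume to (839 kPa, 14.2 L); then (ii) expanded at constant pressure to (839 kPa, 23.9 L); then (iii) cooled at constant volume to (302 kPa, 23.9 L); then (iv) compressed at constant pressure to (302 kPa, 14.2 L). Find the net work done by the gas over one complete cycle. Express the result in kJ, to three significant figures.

W_net ≈ 5.21 kJ

Constant-volume legs do no work.
W(ii) = (839)(23.9 − 14.2) = 8138 J; W(iv) = (302)(14.2 − 23.9) = -2929 J.
W_net = 8138 − 2929 = 5209 J (the clockwise enclosed area).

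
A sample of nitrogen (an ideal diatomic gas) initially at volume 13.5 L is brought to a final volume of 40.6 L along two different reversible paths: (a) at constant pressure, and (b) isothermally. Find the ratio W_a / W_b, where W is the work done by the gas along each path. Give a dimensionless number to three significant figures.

Path (a) isobaric: W = P₁(V₂ − V₁) → W_a/(P₁V₁) = 2.007.
Path (b) isothermal: W = P₁V₁ ln(V₂/V₁) → W_b/(P₁V₁) = 1.101.
W_a / W_b = 2.007 / 1.101 = 1.823.

W_a / W_b ≈ 1.82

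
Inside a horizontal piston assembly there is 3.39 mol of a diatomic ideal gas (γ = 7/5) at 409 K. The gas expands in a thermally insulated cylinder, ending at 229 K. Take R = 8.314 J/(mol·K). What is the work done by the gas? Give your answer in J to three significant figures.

W ≈ 12700 J

Adiabatic ⇒ Q = 0, so W_by = −ΔU = nCᵥ(T₁ − T₂).
Cᵥ = 5R/2 = 20.79 J/(mol·K).
W = (3.39)(20.79)(409 − 229) = 12683 J.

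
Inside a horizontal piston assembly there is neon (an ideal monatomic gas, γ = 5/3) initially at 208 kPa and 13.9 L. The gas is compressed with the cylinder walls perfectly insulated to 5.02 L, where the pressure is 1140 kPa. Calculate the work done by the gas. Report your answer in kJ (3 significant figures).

W ≈ -4.25 kJ

Adiabatic: W = (P₁V₁ − P₂V₂)/(γ − 1) with γ = 5/3.
P₁V₁ = 2891 J, P₂V₂ = 5723 J.
W = (2891 − 5723) / 0.6667 = -4247 J.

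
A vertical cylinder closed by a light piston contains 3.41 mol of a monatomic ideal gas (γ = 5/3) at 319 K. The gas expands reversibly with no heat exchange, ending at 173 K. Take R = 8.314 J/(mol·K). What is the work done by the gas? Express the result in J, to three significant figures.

Adiabatic ⇒ Q = 0, so W_by = −ΔU = nCᵥ(T₁ − T₂).
Cᵥ = 3R/2 = 12.47 J/(mol·K).
W = (3.41)(12.47)(319 − 173) = 6209 J.

W ≈ 6210 J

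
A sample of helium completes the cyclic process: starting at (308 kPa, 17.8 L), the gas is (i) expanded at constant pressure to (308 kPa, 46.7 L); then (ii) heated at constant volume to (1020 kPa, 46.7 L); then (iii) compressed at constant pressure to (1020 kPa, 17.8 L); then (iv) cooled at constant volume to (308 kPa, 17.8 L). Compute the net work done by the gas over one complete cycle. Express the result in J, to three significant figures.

Constant-volume legs do no work.
W(i) = (308)(46.7 − 17.8) = 8901 J; W(iii) = (1020)(17.8 − 46.7) = -29478 J.
W_net = 8901 − 29478 = -20577 J (the counter-clockwise enclosed area).

W_net ≈ -20600 J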